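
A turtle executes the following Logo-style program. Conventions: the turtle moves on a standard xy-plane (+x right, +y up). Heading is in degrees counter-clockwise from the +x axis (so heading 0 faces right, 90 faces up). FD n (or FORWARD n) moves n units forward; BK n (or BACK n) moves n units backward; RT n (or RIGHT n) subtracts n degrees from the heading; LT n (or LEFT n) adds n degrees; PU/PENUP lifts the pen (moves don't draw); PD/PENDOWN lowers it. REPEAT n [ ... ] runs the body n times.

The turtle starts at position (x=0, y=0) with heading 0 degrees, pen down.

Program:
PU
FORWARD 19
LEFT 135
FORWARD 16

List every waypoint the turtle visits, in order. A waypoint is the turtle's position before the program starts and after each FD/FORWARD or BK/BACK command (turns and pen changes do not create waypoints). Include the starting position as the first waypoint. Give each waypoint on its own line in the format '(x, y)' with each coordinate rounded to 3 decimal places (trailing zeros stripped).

Answer: (0, 0)
(19, 0)
(7.686, 11.314)

Derivation:
Executing turtle program step by step:
Start: pos=(0,0), heading=0, pen down
PU: pen up
FD 19: (0,0) -> (19,0) [heading=0, move]
LT 135: heading 0 -> 135
FD 16: (19,0) -> (7.686,11.314) [heading=135, move]
Final: pos=(7.686,11.314), heading=135, 0 segment(s) drawn
Waypoints (3 total):
(0, 0)
(19, 0)
(7.686, 11.314)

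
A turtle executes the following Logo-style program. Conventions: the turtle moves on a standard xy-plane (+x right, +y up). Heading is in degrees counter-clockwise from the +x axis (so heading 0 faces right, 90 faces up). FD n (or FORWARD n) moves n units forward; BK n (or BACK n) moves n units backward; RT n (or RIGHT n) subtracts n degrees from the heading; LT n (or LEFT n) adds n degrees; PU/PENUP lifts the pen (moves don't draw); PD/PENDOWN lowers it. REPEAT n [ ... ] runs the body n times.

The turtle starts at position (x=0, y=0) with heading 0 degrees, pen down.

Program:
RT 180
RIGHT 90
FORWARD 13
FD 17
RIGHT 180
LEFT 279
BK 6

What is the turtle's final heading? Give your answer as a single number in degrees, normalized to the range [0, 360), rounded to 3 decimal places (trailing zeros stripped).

Answer: 189

Derivation:
Executing turtle program step by step:
Start: pos=(0,0), heading=0, pen down
RT 180: heading 0 -> 180
RT 90: heading 180 -> 90
FD 13: (0,0) -> (0,13) [heading=90, draw]
FD 17: (0,13) -> (0,30) [heading=90, draw]
RT 180: heading 90 -> 270
LT 279: heading 270 -> 189
BK 6: (0,30) -> (5.926,30.939) [heading=189, draw]
Final: pos=(5.926,30.939), heading=189, 3 segment(s) drawn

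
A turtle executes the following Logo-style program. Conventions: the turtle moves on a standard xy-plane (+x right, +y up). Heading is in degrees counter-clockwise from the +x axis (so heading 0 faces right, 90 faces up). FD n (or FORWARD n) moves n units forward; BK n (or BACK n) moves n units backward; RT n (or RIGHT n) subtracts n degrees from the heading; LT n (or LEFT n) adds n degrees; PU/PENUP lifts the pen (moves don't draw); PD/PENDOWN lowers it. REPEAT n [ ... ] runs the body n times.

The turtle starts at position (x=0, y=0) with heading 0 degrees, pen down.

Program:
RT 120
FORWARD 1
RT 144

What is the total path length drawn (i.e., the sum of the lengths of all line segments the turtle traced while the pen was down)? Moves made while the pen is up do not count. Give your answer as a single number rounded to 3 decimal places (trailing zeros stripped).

Answer: 1

Derivation:
Executing turtle program step by step:
Start: pos=(0,0), heading=0, pen down
RT 120: heading 0 -> 240
FD 1: (0,0) -> (-0.5,-0.866) [heading=240, draw]
RT 144: heading 240 -> 96
Final: pos=(-0.5,-0.866), heading=96, 1 segment(s) drawn

Segment lengths:
  seg 1: (0,0) -> (-0.5,-0.866), length = 1
Total = 1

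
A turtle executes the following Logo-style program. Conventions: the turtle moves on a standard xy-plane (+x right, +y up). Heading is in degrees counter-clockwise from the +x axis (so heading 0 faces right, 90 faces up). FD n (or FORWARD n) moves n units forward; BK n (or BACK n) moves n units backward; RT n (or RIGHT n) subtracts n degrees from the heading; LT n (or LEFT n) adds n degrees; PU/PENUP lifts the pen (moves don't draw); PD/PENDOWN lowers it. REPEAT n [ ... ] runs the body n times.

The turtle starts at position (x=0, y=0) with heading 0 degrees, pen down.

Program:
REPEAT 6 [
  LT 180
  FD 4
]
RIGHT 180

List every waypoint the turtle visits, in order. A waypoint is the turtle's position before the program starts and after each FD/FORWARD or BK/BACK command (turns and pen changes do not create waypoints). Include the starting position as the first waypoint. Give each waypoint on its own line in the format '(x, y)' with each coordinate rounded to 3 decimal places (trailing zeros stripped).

Executing turtle program step by step:
Start: pos=(0,0), heading=0, pen down
REPEAT 6 [
  -- iteration 1/6 --
  LT 180: heading 0 -> 180
  FD 4: (0,0) -> (-4,0) [heading=180, draw]
  -- iteration 2/6 --
  LT 180: heading 180 -> 0
  FD 4: (-4,0) -> (0,0) [heading=0, draw]
  -- iteration 3/6 --
  LT 180: heading 0 -> 180
  FD 4: (0,0) -> (-4,0) [heading=180, draw]
  -- iteration 4/6 --
  LT 180: heading 180 -> 0
  FD 4: (-4,0) -> (0,0) [heading=0, draw]
  -- iteration 5/6 --
  LT 180: heading 0 -> 180
  FD 4: (0,0) -> (-4,0) [heading=180, draw]
  -- iteration 6/6 --
  LT 180: heading 180 -> 0
  FD 4: (-4,0) -> (0,0) [heading=0, draw]
]
RT 180: heading 0 -> 180
Final: pos=(0,0), heading=180, 6 segment(s) drawn
Waypoints (7 total):
(0, 0)
(-4, 0)
(0, 0)
(-4, 0)
(0, 0)
(-4, 0)
(0, 0)

Answer: (0, 0)
(-4, 0)
(0, 0)
(-4, 0)
(0, 0)
(-4, 0)
(0, 0)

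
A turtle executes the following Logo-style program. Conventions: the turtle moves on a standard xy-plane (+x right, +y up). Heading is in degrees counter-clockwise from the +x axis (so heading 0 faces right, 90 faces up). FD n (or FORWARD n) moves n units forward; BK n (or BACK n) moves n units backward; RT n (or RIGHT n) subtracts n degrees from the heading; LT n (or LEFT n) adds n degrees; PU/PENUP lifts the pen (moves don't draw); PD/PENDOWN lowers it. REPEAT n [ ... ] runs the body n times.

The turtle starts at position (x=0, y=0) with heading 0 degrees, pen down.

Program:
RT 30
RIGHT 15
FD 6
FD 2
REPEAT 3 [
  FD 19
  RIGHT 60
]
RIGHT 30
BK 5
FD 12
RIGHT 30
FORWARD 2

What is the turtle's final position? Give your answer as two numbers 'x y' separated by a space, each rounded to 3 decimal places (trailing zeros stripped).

Executing turtle program step by step:
Start: pos=(0,0), heading=0, pen down
RT 30: heading 0 -> 330
RT 15: heading 330 -> 315
FD 6: (0,0) -> (4.243,-4.243) [heading=315, draw]
FD 2: (4.243,-4.243) -> (5.657,-5.657) [heading=315, draw]
REPEAT 3 [
  -- iteration 1/3 --
  FD 19: (5.657,-5.657) -> (19.092,-19.092) [heading=315, draw]
  RT 60: heading 315 -> 255
  -- iteration 2/3 --
  FD 19: (19.092,-19.092) -> (14.174,-37.444) [heading=255, draw]
  RT 60: heading 255 -> 195
  -- iteration 3/3 --
  FD 19: (14.174,-37.444) -> (-4.178,-42.362) [heading=195, draw]
  RT 60: heading 195 -> 135
]
RT 30: heading 135 -> 105
BK 5: (-4.178,-42.362) -> (-2.884,-47.192) [heading=105, draw]
FD 12: (-2.884,-47.192) -> (-5.99,-35.601) [heading=105, draw]
RT 30: heading 105 -> 75
FD 2: (-5.99,-35.601) -> (-5.472,-33.669) [heading=75, draw]
Final: pos=(-5.472,-33.669), heading=75, 8 segment(s) drawn

Answer: -5.472 -33.669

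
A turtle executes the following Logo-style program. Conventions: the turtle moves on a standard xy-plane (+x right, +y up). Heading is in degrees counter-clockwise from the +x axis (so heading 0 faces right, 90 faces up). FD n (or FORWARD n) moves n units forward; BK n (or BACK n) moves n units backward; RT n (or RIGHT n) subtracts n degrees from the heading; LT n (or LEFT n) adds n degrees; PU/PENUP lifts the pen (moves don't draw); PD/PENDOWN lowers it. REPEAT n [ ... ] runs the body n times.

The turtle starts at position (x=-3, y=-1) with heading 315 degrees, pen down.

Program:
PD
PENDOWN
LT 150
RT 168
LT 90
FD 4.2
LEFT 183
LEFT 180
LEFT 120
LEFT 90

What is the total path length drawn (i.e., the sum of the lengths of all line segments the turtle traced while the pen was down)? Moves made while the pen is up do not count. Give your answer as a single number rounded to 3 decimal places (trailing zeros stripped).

Answer: 4.2

Derivation:
Executing turtle program step by step:
Start: pos=(-3,-1), heading=315, pen down
PD: pen down
PD: pen down
LT 150: heading 315 -> 105
RT 168: heading 105 -> 297
LT 90: heading 297 -> 27
FD 4.2: (-3,-1) -> (0.742,0.907) [heading=27, draw]
LT 183: heading 27 -> 210
LT 180: heading 210 -> 30
LT 120: heading 30 -> 150
LT 90: heading 150 -> 240
Final: pos=(0.742,0.907), heading=240, 1 segment(s) drawn

Segment lengths:
  seg 1: (-3,-1) -> (0.742,0.907), length = 4.2
Total = 4.2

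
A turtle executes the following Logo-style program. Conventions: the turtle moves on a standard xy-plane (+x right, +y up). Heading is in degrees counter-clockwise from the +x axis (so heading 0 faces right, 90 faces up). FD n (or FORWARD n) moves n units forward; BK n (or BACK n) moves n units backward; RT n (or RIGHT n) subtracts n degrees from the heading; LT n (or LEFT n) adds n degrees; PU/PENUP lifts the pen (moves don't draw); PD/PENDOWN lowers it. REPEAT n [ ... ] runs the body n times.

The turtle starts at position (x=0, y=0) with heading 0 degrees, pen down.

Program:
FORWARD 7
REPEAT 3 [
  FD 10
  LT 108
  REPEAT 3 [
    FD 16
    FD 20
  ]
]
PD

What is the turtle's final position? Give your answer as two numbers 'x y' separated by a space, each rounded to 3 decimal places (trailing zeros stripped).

Answer: -27.554 -20.615

Derivation:
Executing turtle program step by step:
Start: pos=(0,0), heading=0, pen down
FD 7: (0,0) -> (7,0) [heading=0, draw]
REPEAT 3 [
  -- iteration 1/3 --
  FD 10: (7,0) -> (17,0) [heading=0, draw]
  LT 108: heading 0 -> 108
  REPEAT 3 [
    -- iteration 1/3 --
    FD 16: (17,0) -> (12.056,15.217) [heading=108, draw]
    FD 20: (12.056,15.217) -> (5.875,34.238) [heading=108, draw]
    -- iteration 2/3 --
    FD 16: (5.875,34.238) -> (0.931,49.455) [heading=108, draw]
    FD 20: (0.931,49.455) -> (-5.249,68.476) [heading=108, draw]
    -- iteration 3/3 --
    FD 16: (-5.249,68.476) -> (-10.193,83.693) [heading=108, draw]
    FD 20: (-10.193,83.693) -> (-16.374,102.714) [heading=108, draw]
  ]
  -- iteration 2/3 --
  FD 10: (-16.374,102.714) -> (-19.464,112.225) [heading=108, draw]
  LT 108: heading 108 -> 216
  REPEAT 3 [
    -- iteration 1/3 --
    FD 16: (-19.464,112.225) -> (-32.408,102.82) [heading=216, draw]
    FD 20: (-32.408,102.82) -> (-48.589,91.064) [heading=216, draw]
    -- iteration 2/3 --
    FD 16: (-48.589,91.064) -> (-61.533,81.66) [heading=216, draw]
    FD 20: (-61.533,81.66) -> (-77.713,69.904) [heading=216, draw]
    -- iteration 3/3 --
    FD 16: (-77.713,69.904) -> (-90.658,60.5) [heading=216, draw]
    FD 20: (-90.658,60.5) -> (-106.838,48.744) [heading=216, draw]
  ]
  -- iteration 3/3 --
  FD 10: (-106.838,48.744) -> (-114.928,42.866) [heading=216, draw]
  LT 108: heading 216 -> 324
  REPEAT 3 [
    -- iteration 1/3 --
    FD 16: (-114.928,42.866) -> (-101.984,33.461) [heading=324, draw]
    FD 20: (-101.984,33.461) -> (-85.803,21.706) [heading=324, draw]
    -- iteration 2/3 --
    FD 16: (-85.803,21.706) -> (-72.859,12.301) [heading=324, draw]
    FD 20: (-72.859,12.301) -> (-56.679,0.545) [heading=324, draw]
    -- iteration 3/3 --
    FD 16: (-56.679,0.545) -> (-43.735,-8.859) [heading=324, draw]
    FD 20: (-43.735,-8.859) -> (-27.554,-20.615) [heading=324, draw]
  ]
]
PD: pen down
Final: pos=(-27.554,-20.615), heading=324, 22 segment(s) drawn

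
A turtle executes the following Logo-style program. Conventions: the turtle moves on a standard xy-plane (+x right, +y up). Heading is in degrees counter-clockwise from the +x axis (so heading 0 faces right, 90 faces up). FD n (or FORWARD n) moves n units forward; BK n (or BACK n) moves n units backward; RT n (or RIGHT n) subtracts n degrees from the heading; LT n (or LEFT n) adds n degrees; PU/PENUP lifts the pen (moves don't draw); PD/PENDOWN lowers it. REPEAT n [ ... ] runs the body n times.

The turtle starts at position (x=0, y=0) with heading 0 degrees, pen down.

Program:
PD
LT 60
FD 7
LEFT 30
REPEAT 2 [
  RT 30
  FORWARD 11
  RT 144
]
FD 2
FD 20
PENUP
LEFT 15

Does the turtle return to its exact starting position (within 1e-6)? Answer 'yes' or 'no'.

Executing turtle program step by step:
Start: pos=(0,0), heading=0, pen down
PD: pen down
LT 60: heading 0 -> 60
FD 7: (0,0) -> (3.5,6.062) [heading=60, draw]
LT 30: heading 60 -> 90
REPEAT 2 [
  -- iteration 1/2 --
  RT 30: heading 90 -> 60
  FD 11: (3.5,6.062) -> (9,15.588) [heading=60, draw]
  RT 144: heading 60 -> 276
  -- iteration 2/2 --
  RT 30: heading 276 -> 246
  FD 11: (9,15.588) -> (4.526,5.539) [heading=246, draw]
  RT 144: heading 246 -> 102
]
FD 2: (4.526,5.539) -> (4.11,7.496) [heading=102, draw]
FD 20: (4.11,7.496) -> (-0.048,27.059) [heading=102, draw]
PU: pen up
LT 15: heading 102 -> 117
Final: pos=(-0.048,27.059), heading=117, 5 segment(s) drawn

Start position: (0, 0)
Final position: (-0.048, 27.059)
Distance = 27.059; >= 1e-6 -> NOT closed

Answer: no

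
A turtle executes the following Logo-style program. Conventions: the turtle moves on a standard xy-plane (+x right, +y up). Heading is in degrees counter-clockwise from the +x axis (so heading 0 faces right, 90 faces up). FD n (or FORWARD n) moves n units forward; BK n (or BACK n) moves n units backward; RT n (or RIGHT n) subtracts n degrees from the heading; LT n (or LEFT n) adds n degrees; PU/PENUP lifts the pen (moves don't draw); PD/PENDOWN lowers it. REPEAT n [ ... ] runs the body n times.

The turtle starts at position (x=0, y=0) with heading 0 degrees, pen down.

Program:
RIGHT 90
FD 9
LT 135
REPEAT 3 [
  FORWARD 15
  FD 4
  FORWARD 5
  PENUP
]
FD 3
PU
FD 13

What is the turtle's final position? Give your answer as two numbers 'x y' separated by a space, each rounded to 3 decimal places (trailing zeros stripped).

Executing turtle program step by step:
Start: pos=(0,0), heading=0, pen down
RT 90: heading 0 -> 270
FD 9: (0,0) -> (0,-9) [heading=270, draw]
LT 135: heading 270 -> 45
REPEAT 3 [
  -- iteration 1/3 --
  FD 15: (0,-9) -> (10.607,1.607) [heading=45, draw]
  FD 4: (10.607,1.607) -> (13.435,4.435) [heading=45, draw]
  FD 5: (13.435,4.435) -> (16.971,7.971) [heading=45, draw]
  PU: pen up
  -- iteration 2/3 --
  FD 15: (16.971,7.971) -> (27.577,18.577) [heading=45, move]
  FD 4: (27.577,18.577) -> (30.406,21.406) [heading=45, move]
  FD 5: (30.406,21.406) -> (33.941,24.941) [heading=45, move]
  PU: pen up
  -- iteration 3/3 --
  FD 15: (33.941,24.941) -> (44.548,35.548) [heading=45, move]
  FD 4: (44.548,35.548) -> (47.376,38.376) [heading=45, move]
  FD 5: (47.376,38.376) -> (50.912,41.912) [heading=45, move]
  PU: pen up
]
FD 3: (50.912,41.912) -> (53.033,44.033) [heading=45, move]
PU: pen up
FD 13: (53.033,44.033) -> (62.225,53.225) [heading=45, move]
Final: pos=(62.225,53.225), heading=45, 4 segment(s) drawn

Answer: 62.225 53.225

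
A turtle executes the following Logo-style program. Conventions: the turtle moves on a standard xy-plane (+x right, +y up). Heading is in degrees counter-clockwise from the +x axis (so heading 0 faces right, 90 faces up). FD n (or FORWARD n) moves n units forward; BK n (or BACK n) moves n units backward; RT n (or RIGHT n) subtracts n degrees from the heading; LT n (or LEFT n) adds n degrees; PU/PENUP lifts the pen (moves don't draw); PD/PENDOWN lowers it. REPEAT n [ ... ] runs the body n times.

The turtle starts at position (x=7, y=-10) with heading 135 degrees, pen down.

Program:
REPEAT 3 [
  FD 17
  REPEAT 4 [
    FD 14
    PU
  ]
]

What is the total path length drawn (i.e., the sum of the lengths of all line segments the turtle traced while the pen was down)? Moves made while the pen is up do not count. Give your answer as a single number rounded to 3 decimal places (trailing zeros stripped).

Answer: 31

Derivation:
Executing turtle program step by step:
Start: pos=(7,-10), heading=135, pen down
REPEAT 3 [
  -- iteration 1/3 --
  FD 17: (7,-10) -> (-5.021,2.021) [heading=135, draw]
  REPEAT 4 [
    -- iteration 1/4 --
    FD 14: (-5.021,2.021) -> (-14.92,11.92) [heading=135, draw]
    PU: pen up
    -- iteration 2/4 --
    FD 14: (-14.92,11.92) -> (-24.82,21.82) [heading=135, move]
    PU: pen up
    -- iteration 3/4 --
    FD 14: (-24.82,21.82) -> (-34.719,31.719) [heading=135, move]
    PU: pen up
    -- iteration 4/4 --
    FD 14: (-34.719,31.719) -> (-44.619,41.619) [heading=135, move]
    PU: pen up
  ]
  -- iteration 2/3 --
  FD 17: (-44.619,41.619) -> (-56.64,53.64) [heading=135, move]
  REPEAT 4 [
    -- iteration 1/4 --
    FD 14: (-56.64,53.64) -> (-66.539,63.539) [heading=135, move]
    PU: pen up
    -- iteration 2/4 --
    FD 14: (-66.539,63.539) -> (-76.439,73.439) [heading=135, move]
    PU: pen up
    -- iteration 3/4 --
    FD 14: (-76.439,73.439) -> (-86.338,83.338) [heading=135, move]
    PU: pen up
    -- iteration 4/4 --
    FD 14: (-86.338,83.338) -> (-96.238,93.238) [heading=135, move]
    PU: pen up
  ]
  -- iteration 3/3 --
  FD 17: (-96.238,93.238) -> (-108.258,105.258) [heading=135, move]
  REPEAT 4 [
    -- iteration 1/4 --
    FD 14: (-108.258,105.258) -> (-118.158,115.158) [heading=135, move]
    PU: pen up
    -- iteration 2/4 --
    FD 14: (-118.158,115.158) -> (-128.057,125.057) [heading=135, move]
    PU: pen up
    -- iteration 3/4 --
    FD 14: (-128.057,125.057) -> (-137.957,134.957) [heading=135, move]
    PU: pen up
    -- iteration 4/4 --
    FD 14: (-137.957,134.957) -> (-147.856,144.856) [heading=135, move]
    PU: pen up
  ]
]
Final: pos=(-147.856,144.856), heading=135, 2 segment(s) drawn

Segment lengths:
  seg 1: (7,-10) -> (-5.021,2.021), length = 17
  seg 2: (-5.021,2.021) -> (-14.92,11.92), length = 14
Total = 31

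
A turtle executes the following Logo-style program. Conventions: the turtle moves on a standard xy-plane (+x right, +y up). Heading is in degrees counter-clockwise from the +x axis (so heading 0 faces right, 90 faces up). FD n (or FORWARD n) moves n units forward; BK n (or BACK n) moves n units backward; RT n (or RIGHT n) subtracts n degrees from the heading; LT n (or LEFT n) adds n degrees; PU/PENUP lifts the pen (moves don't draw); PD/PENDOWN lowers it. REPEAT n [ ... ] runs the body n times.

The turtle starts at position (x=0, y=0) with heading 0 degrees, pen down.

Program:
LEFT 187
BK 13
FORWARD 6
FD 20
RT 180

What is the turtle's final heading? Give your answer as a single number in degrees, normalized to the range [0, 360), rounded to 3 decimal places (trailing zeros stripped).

Executing turtle program step by step:
Start: pos=(0,0), heading=0, pen down
LT 187: heading 0 -> 187
BK 13: (0,0) -> (12.903,1.584) [heading=187, draw]
FD 6: (12.903,1.584) -> (6.948,0.853) [heading=187, draw]
FD 20: (6.948,0.853) -> (-12.903,-1.584) [heading=187, draw]
RT 180: heading 187 -> 7
Final: pos=(-12.903,-1.584), heading=7, 3 segment(s) drawn

Answer: 7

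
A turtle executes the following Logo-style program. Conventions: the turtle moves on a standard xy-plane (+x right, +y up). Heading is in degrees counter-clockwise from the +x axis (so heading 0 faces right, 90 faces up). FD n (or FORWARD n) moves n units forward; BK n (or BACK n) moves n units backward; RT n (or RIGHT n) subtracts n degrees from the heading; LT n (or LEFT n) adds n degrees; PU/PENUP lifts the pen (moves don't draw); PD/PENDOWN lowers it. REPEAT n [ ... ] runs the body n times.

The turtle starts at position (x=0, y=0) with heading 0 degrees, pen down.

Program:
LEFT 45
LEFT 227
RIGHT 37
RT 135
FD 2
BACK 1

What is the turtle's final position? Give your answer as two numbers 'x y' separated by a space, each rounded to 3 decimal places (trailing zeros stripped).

Answer: -0.174 0.985

Derivation:
Executing turtle program step by step:
Start: pos=(0,0), heading=0, pen down
LT 45: heading 0 -> 45
LT 227: heading 45 -> 272
RT 37: heading 272 -> 235
RT 135: heading 235 -> 100
FD 2: (0,0) -> (-0.347,1.97) [heading=100, draw]
BK 1: (-0.347,1.97) -> (-0.174,0.985) [heading=100, draw]
Final: pos=(-0.174,0.985), heading=100, 2 segment(s) drawn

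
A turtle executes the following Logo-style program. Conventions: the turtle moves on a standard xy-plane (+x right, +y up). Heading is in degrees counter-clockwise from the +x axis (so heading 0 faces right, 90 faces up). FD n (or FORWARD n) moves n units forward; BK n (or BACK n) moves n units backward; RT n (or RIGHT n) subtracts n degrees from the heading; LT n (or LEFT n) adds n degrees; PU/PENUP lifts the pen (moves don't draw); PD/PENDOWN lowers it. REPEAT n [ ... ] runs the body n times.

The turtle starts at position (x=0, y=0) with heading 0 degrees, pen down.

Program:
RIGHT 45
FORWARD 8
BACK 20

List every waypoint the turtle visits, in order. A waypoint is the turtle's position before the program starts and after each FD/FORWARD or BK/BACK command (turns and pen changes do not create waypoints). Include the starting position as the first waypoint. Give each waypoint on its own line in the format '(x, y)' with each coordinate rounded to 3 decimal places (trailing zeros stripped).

Answer: (0, 0)
(5.657, -5.657)
(-8.485, 8.485)

Derivation:
Executing turtle program step by step:
Start: pos=(0,0), heading=0, pen down
RT 45: heading 0 -> 315
FD 8: (0,0) -> (5.657,-5.657) [heading=315, draw]
BK 20: (5.657,-5.657) -> (-8.485,8.485) [heading=315, draw]
Final: pos=(-8.485,8.485), heading=315, 2 segment(s) drawn
Waypoints (3 total):
(0, 0)
(5.657, -5.657)
(-8.485, 8.485)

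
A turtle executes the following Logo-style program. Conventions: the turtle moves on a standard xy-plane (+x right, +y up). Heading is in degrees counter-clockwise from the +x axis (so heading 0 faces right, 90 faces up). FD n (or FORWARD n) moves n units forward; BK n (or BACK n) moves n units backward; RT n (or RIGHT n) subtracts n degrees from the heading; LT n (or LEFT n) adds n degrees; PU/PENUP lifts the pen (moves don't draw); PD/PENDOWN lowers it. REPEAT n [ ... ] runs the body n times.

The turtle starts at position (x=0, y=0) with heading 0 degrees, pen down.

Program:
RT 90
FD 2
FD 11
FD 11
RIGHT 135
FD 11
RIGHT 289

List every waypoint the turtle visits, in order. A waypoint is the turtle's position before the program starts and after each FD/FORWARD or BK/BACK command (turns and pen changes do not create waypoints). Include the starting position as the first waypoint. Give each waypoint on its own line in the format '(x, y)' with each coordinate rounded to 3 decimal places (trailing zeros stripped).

Answer: (0, 0)
(0, -2)
(0, -13)
(0, -24)
(-7.778, -16.222)

Derivation:
Executing turtle program step by step:
Start: pos=(0,0), heading=0, pen down
RT 90: heading 0 -> 270
FD 2: (0,0) -> (0,-2) [heading=270, draw]
FD 11: (0,-2) -> (0,-13) [heading=270, draw]
FD 11: (0,-13) -> (0,-24) [heading=270, draw]
RT 135: heading 270 -> 135
FD 11: (0,-24) -> (-7.778,-16.222) [heading=135, draw]
RT 289: heading 135 -> 206
Final: pos=(-7.778,-16.222), heading=206, 4 segment(s) drawn
Waypoints (5 total):
(0, 0)
(0, -2)
(0, -13)
(0, -24)
(-7.778, -16.222)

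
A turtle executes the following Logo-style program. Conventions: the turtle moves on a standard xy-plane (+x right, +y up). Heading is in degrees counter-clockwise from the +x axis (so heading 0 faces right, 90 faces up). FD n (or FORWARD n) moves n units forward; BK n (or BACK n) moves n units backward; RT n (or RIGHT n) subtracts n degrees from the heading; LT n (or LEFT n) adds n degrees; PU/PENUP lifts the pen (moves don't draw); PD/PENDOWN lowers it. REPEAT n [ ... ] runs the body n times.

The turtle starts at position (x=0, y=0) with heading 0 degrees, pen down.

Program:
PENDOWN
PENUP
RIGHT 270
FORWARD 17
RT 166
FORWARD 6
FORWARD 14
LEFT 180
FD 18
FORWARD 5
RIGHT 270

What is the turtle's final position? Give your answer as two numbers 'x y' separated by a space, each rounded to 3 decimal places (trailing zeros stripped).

Executing turtle program step by step:
Start: pos=(0,0), heading=0, pen down
PD: pen down
PU: pen up
RT 270: heading 0 -> 90
FD 17: (0,0) -> (0,17) [heading=90, move]
RT 166: heading 90 -> 284
FD 6: (0,17) -> (1.452,11.178) [heading=284, move]
FD 14: (1.452,11.178) -> (4.838,-2.406) [heading=284, move]
LT 180: heading 284 -> 104
FD 18: (4.838,-2.406) -> (0.484,15.059) [heading=104, move]
FD 5: (0.484,15.059) -> (-0.726,19.911) [heading=104, move]
RT 270: heading 104 -> 194
Final: pos=(-0.726,19.911), heading=194, 0 segment(s) drawn

Answer: -0.726 19.911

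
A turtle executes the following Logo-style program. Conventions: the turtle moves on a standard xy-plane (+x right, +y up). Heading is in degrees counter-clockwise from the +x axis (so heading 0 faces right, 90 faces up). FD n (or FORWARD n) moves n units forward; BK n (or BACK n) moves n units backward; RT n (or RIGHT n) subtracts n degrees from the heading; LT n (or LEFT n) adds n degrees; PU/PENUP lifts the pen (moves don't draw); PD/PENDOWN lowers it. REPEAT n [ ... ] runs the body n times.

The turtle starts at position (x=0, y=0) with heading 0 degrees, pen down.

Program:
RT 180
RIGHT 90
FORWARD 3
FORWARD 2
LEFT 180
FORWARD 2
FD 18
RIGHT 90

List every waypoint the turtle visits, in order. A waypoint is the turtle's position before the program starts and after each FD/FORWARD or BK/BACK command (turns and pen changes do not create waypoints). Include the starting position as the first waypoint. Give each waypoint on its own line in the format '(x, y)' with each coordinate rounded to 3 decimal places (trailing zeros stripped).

Answer: (0, 0)
(0, 3)
(0, 5)
(0, 3)
(0, -15)

Derivation:
Executing turtle program step by step:
Start: pos=(0,0), heading=0, pen down
RT 180: heading 0 -> 180
RT 90: heading 180 -> 90
FD 3: (0,0) -> (0,3) [heading=90, draw]
FD 2: (0,3) -> (0,5) [heading=90, draw]
LT 180: heading 90 -> 270
FD 2: (0,5) -> (0,3) [heading=270, draw]
FD 18: (0,3) -> (0,-15) [heading=270, draw]
RT 90: heading 270 -> 180
Final: pos=(0,-15), heading=180, 4 segment(s) drawn
Waypoints (5 total):
(0, 0)
(0, 3)
(0, 5)
(0, 3)
(0, -15)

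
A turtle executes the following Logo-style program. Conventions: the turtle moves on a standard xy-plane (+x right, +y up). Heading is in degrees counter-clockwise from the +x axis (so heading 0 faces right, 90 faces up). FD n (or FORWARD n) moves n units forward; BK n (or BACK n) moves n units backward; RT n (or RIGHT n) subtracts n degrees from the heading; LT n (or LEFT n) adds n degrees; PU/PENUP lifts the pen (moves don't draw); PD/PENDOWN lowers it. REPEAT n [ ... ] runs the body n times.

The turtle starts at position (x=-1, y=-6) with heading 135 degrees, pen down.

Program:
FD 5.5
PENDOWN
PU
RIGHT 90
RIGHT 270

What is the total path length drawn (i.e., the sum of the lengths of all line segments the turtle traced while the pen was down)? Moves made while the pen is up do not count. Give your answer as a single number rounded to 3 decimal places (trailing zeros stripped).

Executing turtle program step by step:
Start: pos=(-1,-6), heading=135, pen down
FD 5.5: (-1,-6) -> (-4.889,-2.111) [heading=135, draw]
PD: pen down
PU: pen up
RT 90: heading 135 -> 45
RT 270: heading 45 -> 135
Final: pos=(-4.889,-2.111), heading=135, 1 segment(s) drawn

Segment lengths:
  seg 1: (-1,-6) -> (-4.889,-2.111), length = 5.5
Total = 5.5

Answer: 5.5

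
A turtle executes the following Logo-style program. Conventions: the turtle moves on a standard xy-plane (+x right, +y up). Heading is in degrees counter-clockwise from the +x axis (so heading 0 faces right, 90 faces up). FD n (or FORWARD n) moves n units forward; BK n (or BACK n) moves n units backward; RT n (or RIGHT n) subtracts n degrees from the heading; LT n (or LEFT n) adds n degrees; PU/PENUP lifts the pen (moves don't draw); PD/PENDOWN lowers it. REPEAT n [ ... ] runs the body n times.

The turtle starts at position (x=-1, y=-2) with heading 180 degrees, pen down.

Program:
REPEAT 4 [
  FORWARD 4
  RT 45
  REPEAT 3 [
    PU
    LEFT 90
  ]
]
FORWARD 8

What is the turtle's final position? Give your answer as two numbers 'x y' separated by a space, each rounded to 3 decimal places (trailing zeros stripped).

Executing turtle program step by step:
Start: pos=(-1,-2), heading=180, pen down
REPEAT 4 [
  -- iteration 1/4 --
  FD 4: (-1,-2) -> (-5,-2) [heading=180, draw]
  RT 45: heading 180 -> 135
  REPEAT 3 [
    -- iteration 1/3 --
    PU: pen up
    LT 90: heading 135 -> 225
    -- iteration 2/3 --
    PU: pen up
    LT 90: heading 225 -> 315
    -- iteration 3/3 --
    PU: pen up
    LT 90: heading 315 -> 45
  ]
  -- iteration 2/4 --
  FD 4: (-5,-2) -> (-2.172,0.828) [heading=45, move]
  RT 45: heading 45 -> 0
  REPEAT 3 [
    -- iteration 1/3 --
    PU: pen up
    LT 90: heading 0 -> 90
    -- iteration 2/3 --
    PU: pen up
    LT 90: heading 90 -> 180
    -- iteration 3/3 --
    PU: pen up
    LT 90: heading 180 -> 270
  ]
  -- iteration 3/4 --
  FD 4: (-2.172,0.828) -> (-2.172,-3.172) [heading=270, move]
  RT 45: heading 270 -> 225
  REPEAT 3 [
    -- iteration 1/3 --
    PU: pen up
    LT 90: heading 225 -> 315
    -- iteration 2/3 --
    PU: pen up
    LT 90: heading 315 -> 45
    -- iteration 3/3 --
    PU: pen up
    LT 90: heading 45 -> 135
  ]
  -- iteration 4/4 --
  FD 4: (-2.172,-3.172) -> (-5,-0.343) [heading=135, move]
  RT 45: heading 135 -> 90
  REPEAT 3 [
    -- iteration 1/3 --
    PU: pen up
    LT 90: heading 90 -> 180
    -- iteration 2/3 --
    PU: pen up
    LT 90: heading 180 -> 270
    -- iteration 3/3 --
    PU: pen up
    LT 90: heading 270 -> 0
  ]
]
FD 8: (-5,-0.343) -> (3,-0.343) [heading=0, move]
Final: pos=(3,-0.343), heading=0, 1 segment(s) drawn

Answer: 3 -0.343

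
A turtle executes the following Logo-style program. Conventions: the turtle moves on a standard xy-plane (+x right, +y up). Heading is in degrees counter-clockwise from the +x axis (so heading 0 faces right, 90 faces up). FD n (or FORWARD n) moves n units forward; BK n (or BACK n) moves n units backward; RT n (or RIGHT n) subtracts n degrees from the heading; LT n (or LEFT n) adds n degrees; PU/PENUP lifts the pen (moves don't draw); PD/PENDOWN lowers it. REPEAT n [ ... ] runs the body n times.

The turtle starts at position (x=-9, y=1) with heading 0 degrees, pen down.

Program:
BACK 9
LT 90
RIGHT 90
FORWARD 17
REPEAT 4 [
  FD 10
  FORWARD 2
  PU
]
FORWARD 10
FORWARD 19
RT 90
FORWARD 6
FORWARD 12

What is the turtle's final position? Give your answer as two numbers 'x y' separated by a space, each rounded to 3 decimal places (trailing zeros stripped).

Executing turtle program step by step:
Start: pos=(-9,1), heading=0, pen down
BK 9: (-9,1) -> (-18,1) [heading=0, draw]
LT 90: heading 0 -> 90
RT 90: heading 90 -> 0
FD 17: (-18,1) -> (-1,1) [heading=0, draw]
REPEAT 4 [
  -- iteration 1/4 --
  FD 10: (-1,1) -> (9,1) [heading=0, draw]
  FD 2: (9,1) -> (11,1) [heading=0, draw]
  PU: pen up
  -- iteration 2/4 --
  FD 10: (11,1) -> (21,1) [heading=0, move]
  FD 2: (21,1) -> (23,1) [heading=0, move]
  PU: pen up
  -- iteration 3/4 --
  FD 10: (23,1) -> (33,1) [heading=0, move]
  FD 2: (33,1) -> (35,1) [heading=0, move]
  PU: pen up
  -- iteration 4/4 --
  FD 10: (35,1) -> (45,1) [heading=0, move]
  FD 2: (45,1) -> (47,1) [heading=0, move]
  PU: pen up
]
FD 10: (47,1) -> (57,1) [heading=0, move]
FD 19: (57,1) -> (76,1) [heading=0, move]
RT 90: heading 0 -> 270
FD 6: (76,1) -> (76,-5) [heading=270, move]
FD 12: (76,-5) -> (76,-17) [heading=270, move]
Final: pos=(76,-17), heading=270, 4 segment(s) drawn

Answer: 76 -17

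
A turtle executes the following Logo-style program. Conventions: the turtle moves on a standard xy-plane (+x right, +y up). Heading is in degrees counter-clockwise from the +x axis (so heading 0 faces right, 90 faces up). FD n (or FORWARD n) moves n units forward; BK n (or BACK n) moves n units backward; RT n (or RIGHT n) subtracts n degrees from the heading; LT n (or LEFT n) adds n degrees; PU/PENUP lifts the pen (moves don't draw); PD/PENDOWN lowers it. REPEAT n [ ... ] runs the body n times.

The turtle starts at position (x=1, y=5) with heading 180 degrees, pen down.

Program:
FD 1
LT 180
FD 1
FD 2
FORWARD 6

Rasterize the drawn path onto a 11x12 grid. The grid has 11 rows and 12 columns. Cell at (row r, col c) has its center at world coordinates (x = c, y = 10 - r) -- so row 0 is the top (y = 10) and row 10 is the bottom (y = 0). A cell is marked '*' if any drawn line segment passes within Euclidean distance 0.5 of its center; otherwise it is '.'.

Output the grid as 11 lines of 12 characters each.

Answer: ............
............
............
............
............
**********..
............
............
............
............
............

Derivation:
Segment 0: (1,5) -> (0,5)
Segment 1: (0,5) -> (1,5)
Segment 2: (1,5) -> (3,5)
Segment 3: (3,5) -> (9,5)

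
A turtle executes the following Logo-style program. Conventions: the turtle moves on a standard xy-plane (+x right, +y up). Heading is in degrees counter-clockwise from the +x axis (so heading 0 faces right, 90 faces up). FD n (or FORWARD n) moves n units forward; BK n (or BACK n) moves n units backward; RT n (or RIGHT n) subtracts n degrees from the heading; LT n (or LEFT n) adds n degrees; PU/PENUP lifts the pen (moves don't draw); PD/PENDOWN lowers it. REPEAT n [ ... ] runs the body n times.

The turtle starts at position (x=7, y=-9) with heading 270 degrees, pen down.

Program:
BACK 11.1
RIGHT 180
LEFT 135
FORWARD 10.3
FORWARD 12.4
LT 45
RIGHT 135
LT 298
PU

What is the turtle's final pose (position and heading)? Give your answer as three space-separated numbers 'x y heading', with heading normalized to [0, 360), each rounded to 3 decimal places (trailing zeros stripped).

Executing turtle program step by step:
Start: pos=(7,-9), heading=270, pen down
BK 11.1: (7,-9) -> (7,2.1) [heading=270, draw]
RT 180: heading 270 -> 90
LT 135: heading 90 -> 225
FD 10.3: (7,2.1) -> (-0.283,-5.183) [heading=225, draw]
FD 12.4: (-0.283,-5.183) -> (-9.051,-13.951) [heading=225, draw]
LT 45: heading 225 -> 270
RT 135: heading 270 -> 135
LT 298: heading 135 -> 73
PU: pen up
Final: pos=(-9.051,-13.951), heading=73, 3 segment(s) drawn

Answer: -9.051 -13.951 73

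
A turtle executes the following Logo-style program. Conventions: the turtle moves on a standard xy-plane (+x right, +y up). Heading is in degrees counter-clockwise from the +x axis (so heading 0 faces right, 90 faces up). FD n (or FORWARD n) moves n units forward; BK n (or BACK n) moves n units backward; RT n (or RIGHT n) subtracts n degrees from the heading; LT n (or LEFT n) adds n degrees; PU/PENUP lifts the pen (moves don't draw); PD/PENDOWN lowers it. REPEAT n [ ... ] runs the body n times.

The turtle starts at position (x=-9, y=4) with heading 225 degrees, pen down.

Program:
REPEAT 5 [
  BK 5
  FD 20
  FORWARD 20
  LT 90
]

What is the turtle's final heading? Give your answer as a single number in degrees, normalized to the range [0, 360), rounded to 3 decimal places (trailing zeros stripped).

Answer: 315

Derivation:
Executing turtle program step by step:
Start: pos=(-9,4), heading=225, pen down
REPEAT 5 [
  -- iteration 1/5 --
  BK 5: (-9,4) -> (-5.464,7.536) [heading=225, draw]
  FD 20: (-5.464,7.536) -> (-19.607,-6.607) [heading=225, draw]
  FD 20: (-19.607,-6.607) -> (-33.749,-20.749) [heading=225, draw]
  LT 90: heading 225 -> 315
  -- iteration 2/5 --
  BK 5: (-33.749,-20.749) -> (-37.284,-17.213) [heading=315, draw]
  FD 20: (-37.284,-17.213) -> (-23.142,-31.355) [heading=315, draw]
  FD 20: (-23.142,-31.355) -> (-9,-45.497) [heading=315, draw]
  LT 90: heading 315 -> 45
  -- iteration 3/5 --
  BK 5: (-9,-45.497) -> (-12.536,-49.033) [heading=45, draw]
  FD 20: (-12.536,-49.033) -> (1.607,-34.891) [heading=45, draw]
  FD 20: (1.607,-34.891) -> (15.749,-20.749) [heading=45, draw]
  LT 90: heading 45 -> 135
  -- iteration 4/5 --
  BK 5: (15.749,-20.749) -> (19.284,-24.284) [heading=135, draw]
  FD 20: (19.284,-24.284) -> (5.142,-10.142) [heading=135, draw]
  FD 20: (5.142,-10.142) -> (-9,4) [heading=135, draw]
  LT 90: heading 135 -> 225
  -- iteration 5/5 --
  BK 5: (-9,4) -> (-5.464,7.536) [heading=225, draw]
  FD 20: (-5.464,7.536) -> (-19.607,-6.607) [heading=225, draw]
  FD 20: (-19.607,-6.607) -> (-33.749,-20.749) [heading=225, draw]
  LT 90: heading 225 -> 315
]
Final: pos=(-33.749,-20.749), heading=315, 15 segment(s) drawn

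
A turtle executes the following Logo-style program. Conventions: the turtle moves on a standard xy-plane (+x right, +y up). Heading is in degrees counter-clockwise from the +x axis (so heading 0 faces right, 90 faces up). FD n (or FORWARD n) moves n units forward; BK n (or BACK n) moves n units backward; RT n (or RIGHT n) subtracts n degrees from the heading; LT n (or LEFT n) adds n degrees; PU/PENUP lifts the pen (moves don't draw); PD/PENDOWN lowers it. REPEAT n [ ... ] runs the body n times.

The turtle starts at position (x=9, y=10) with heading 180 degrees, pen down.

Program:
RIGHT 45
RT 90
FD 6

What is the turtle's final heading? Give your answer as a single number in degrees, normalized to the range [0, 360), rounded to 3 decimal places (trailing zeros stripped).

Executing turtle program step by step:
Start: pos=(9,10), heading=180, pen down
RT 45: heading 180 -> 135
RT 90: heading 135 -> 45
FD 6: (9,10) -> (13.243,14.243) [heading=45, draw]
Final: pos=(13.243,14.243), heading=45, 1 segment(s) drawn

Answer: 45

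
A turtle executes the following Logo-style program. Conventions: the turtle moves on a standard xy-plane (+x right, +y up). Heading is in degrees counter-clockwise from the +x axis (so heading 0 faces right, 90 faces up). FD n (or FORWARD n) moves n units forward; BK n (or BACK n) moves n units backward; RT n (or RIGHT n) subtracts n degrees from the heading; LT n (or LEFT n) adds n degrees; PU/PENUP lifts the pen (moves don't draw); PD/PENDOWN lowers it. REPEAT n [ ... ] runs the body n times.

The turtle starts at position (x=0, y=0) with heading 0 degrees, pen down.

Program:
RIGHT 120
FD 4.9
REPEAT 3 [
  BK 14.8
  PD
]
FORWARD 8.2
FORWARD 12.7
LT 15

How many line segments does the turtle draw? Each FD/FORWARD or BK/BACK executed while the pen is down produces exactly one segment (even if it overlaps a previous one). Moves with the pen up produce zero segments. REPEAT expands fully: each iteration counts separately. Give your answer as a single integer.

Answer: 6

Derivation:
Executing turtle program step by step:
Start: pos=(0,0), heading=0, pen down
RT 120: heading 0 -> 240
FD 4.9: (0,0) -> (-2.45,-4.244) [heading=240, draw]
REPEAT 3 [
  -- iteration 1/3 --
  BK 14.8: (-2.45,-4.244) -> (4.95,8.574) [heading=240, draw]
  PD: pen down
  -- iteration 2/3 --
  BK 14.8: (4.95,8.574) -> (12.35,21.391) [heading=240, draw]
  PD: pen down
  -- iteration 3/3 --
  BK 14.8: (12.35,21.391) -> (19.75,34.208) [heading=240, draw]
  PD: pen down
]
FD 8.2: (19.75,34.208) -> (15.65,27.107) [heading=240, draw]
FD 12.7: (15.65,27.107) -> (9.3,16.108) [heading=240, draw]
LT 15: heading 240 -> 255
Final: pos=(9.3,16.108), heading=255, 6 segment(s) drawn
Segments drawn: 6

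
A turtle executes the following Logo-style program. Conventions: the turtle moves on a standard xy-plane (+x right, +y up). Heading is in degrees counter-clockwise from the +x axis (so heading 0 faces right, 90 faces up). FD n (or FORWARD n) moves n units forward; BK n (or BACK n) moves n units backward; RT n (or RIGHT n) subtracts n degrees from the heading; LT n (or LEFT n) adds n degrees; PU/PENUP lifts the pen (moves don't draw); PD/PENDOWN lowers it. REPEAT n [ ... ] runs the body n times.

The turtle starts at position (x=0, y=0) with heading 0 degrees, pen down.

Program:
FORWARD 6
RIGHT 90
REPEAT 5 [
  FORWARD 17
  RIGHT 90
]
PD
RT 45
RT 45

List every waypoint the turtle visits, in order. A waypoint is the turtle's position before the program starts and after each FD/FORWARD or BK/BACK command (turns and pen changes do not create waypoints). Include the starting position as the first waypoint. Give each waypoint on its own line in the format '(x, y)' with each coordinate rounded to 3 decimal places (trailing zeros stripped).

Answer: (0, 0)
(6, 0)
(6, -17)
(-11, -17)
(-11, 0)
(6, 0)
(6, -17)

Derivation:
Executing turtle program step by step:
Start: pos=(0,0), heading=0, pen down
FD 6: (0,0) -> (6,0) [heading=0, draw]
RT 90: heading 0 -> 270
REPEAT 5 [
  -- iteration 1/5 --
  FD 17: (6,0) -> (6,-17) [heading=270, draw]
  RT 90: heading 270 -> 180
  -- iteration 2/5 --
  FD 17: (6,-17) -> (-11,-17) [heading=180, draw]
  RT 90: heading 180 -> 90
  -- iteration 3/5 --
  FD 17: (-11,-17) -> (-11,0) [heading=90, draw]
  RT 90: heading 90 -> 0
  -- iteration 4/5 --
  FD 17: (-11,0) -> (6,0) [heading=0, draw]
  RT 90: heading 0 -> 270
  -- iteration 5/5 --
  FD 17: (6,0) -> (6,-17) [heading=270, draw]
  RT 90: heading 270 -> 180
]
PD: pen down
RT 45: heading 180 -> 135
RT 45: heading 135 -> 90
Final: pos=(6,-17), heading=90, 6 segment(s) drawn
Waypoints (7 total):
(0, 0)
(6, 0)
(6, -17)
(-11, -17)
(-11, 0)
(6, 0)
(6, -17)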